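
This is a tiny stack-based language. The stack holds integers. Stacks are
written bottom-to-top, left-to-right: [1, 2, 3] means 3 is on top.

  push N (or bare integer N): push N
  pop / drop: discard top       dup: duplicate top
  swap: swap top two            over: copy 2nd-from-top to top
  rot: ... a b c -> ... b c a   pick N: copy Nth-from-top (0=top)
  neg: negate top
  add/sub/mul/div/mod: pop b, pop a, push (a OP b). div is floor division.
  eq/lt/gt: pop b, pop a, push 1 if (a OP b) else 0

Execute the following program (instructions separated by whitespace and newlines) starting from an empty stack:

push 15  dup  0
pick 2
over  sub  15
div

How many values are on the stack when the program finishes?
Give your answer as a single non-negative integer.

Answer: 4

Derivation:
After 'push 15': stack = [15] (depth 1)
After 'dup': stack = [15, 15] (depth 2)
After 'push 0': stack = [15, 15, 0] (depth 3)
After 'pick 2': stack = [15, 15, 0, 15] (depth 4)
After 'over': stack = [15, 15, 0, 15, 0] (depth 5)
After 'sub': stack = [15, 15, 0, 15] (depth 4)
After 'push 15': stack = [15, 15, 0, 15, 15] (depth 5)
After 'div': stack = [15, 15, 0, 1] (depth 4)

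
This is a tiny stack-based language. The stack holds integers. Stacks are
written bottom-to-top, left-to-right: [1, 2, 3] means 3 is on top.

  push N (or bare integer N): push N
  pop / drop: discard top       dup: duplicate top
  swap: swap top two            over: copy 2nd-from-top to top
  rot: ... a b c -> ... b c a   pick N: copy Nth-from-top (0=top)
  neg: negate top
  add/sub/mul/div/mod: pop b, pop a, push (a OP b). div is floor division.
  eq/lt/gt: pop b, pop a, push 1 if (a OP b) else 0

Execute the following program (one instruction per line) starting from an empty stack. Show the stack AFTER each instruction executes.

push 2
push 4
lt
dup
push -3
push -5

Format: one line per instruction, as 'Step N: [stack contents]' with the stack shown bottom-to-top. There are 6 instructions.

Step 1: [2]
Step 2: [2, 4]
Step 3: [1]
Step 4: [1, 1]
Step 5: [1, 1, -3]
Step 6: [1, 1, -3, -5]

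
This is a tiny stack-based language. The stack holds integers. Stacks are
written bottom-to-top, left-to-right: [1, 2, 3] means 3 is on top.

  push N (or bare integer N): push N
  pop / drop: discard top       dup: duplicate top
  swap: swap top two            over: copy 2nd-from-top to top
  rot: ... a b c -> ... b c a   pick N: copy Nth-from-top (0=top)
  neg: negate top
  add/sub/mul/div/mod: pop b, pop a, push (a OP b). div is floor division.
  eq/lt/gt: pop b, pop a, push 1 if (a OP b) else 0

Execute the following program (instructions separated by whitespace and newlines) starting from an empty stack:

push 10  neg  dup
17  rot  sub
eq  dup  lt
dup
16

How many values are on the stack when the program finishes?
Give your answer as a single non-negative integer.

Answer: 3

Derivation:
After 'push 10': stack = [10] (depth 1)
After 'neg': stack = [-10] (depth 1)
After 'dup': stack = [-10, -10] (depth 2)
After 'push 17': stack = [-10, -10, 17] (depth 3)
After 'rot': stack = [-10, 17, -10] (depth 3)
After 'sub': stack = [-10, 27] (depth 2)
After 'eq': stack = [0] (depth 1)
After 'dup': stack = [0, 0] (depth 2)
After 'lt': stack = [0] (depth 1)
After 'dup': stack = [0, 0] (depth 2)
After 'push 16': stack = [0, 0, 16] (depth 3)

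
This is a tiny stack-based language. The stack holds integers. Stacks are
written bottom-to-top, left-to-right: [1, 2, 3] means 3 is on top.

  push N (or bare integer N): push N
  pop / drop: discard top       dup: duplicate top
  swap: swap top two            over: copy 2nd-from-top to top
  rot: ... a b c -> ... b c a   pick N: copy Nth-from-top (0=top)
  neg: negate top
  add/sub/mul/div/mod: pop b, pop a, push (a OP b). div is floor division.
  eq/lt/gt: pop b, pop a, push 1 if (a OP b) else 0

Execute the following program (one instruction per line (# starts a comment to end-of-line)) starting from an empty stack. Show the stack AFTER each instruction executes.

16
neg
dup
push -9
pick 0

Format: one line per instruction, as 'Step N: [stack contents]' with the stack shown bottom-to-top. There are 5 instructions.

Step 1: [16]
Step 2: [-16]
Step 3: [-16, -16]
Step 4: [-16, -16, -9]
Step 5: [-16, -16, -9, -9]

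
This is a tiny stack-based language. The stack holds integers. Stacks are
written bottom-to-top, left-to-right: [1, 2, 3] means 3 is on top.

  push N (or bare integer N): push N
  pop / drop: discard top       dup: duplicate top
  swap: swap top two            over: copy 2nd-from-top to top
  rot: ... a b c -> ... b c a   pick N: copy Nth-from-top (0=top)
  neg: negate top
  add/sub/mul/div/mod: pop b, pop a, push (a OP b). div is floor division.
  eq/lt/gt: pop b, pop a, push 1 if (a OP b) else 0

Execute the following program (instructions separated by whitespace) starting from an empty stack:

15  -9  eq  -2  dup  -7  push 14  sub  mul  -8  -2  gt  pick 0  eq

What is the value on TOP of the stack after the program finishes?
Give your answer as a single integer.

After 'push 15': [15]
After 'push -9': [15, -9]
After 'eq': [0]
After 'push -2': [0, -2]
After 'dup': [0, -2, -2]
After 'push -7': [0, -2, -2, -7]
After 'push 14': [0, -2, -2, -7, 14]
After 'sub': [0, -2, -2, -21]
After 'mul': [0, -2, 42]
After 'push -8': [0, -2, 42, -8]
After 'push -2': [0, -2, 42, -8, -2]
After 'gt': [0, -2, 42, 0]
After 'pick 0': [0, -2, 42, 0, 0]
After 'eq': [0, -2, 42, 1]

Answer: 1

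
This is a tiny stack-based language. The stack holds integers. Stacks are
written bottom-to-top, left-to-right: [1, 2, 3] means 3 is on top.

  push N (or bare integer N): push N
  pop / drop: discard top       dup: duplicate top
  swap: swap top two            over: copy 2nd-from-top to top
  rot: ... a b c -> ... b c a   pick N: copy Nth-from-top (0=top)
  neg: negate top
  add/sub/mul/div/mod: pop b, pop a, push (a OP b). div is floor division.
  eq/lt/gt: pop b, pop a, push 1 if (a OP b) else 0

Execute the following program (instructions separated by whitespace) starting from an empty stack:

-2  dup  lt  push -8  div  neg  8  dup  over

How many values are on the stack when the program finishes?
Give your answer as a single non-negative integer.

Answer: 4

Derivation:
After 'push -2': stack = [-2] (depth 1)
After 'dup': stack = [-2, -2] (depth 2)
After 'lt': stack = [0] (depth 1)
After 'push -8': stack = [0, -8] (depth 2)
After 'div': stack = [0] (depth 1)
After 'neg': stack = [0] (depth 1)
After 'push 8': stack = [0, 8] (depth 2)
After 'dup': stack = [0, 8, 8] (depth 3)
After 'over': stack = [0, 8, 8, 8] (depth 4)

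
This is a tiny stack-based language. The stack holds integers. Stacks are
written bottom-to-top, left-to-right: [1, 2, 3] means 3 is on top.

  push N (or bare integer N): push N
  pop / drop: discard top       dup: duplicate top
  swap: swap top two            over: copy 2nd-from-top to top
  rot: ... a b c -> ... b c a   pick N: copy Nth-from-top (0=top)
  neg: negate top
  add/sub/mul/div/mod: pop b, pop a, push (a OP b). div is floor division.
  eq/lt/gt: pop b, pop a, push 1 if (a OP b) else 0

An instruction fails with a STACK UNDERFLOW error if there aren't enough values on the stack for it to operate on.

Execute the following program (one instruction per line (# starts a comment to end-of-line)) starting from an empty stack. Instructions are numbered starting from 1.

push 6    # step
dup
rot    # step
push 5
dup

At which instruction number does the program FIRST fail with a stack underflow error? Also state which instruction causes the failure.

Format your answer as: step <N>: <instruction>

Answer: step 3: rot

Derivation:
Step 1 ('push 6'): stack = [6], depth = 1
Step 2 ('dup'): stack = [6, 6], depth = 2
Step 3 ('rot'): needs 3 value(s) but depth is 2 — STACK UNDERFLOW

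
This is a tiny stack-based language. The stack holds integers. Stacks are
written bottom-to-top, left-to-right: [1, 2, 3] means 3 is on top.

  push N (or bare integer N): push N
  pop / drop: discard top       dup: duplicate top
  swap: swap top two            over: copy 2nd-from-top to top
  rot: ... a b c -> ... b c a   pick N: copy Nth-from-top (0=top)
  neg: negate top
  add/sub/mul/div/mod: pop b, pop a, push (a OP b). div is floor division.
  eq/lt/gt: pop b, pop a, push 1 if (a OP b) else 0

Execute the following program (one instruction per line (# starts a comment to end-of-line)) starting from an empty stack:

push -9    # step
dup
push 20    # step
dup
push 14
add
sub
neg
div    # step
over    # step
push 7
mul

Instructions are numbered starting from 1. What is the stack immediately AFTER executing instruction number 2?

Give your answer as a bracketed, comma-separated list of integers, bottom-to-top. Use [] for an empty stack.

Answer: [-9, -9]

Derivation:
Step 1 ('push -9'): [-9]
Step 2 ('dup'): [-9, -9]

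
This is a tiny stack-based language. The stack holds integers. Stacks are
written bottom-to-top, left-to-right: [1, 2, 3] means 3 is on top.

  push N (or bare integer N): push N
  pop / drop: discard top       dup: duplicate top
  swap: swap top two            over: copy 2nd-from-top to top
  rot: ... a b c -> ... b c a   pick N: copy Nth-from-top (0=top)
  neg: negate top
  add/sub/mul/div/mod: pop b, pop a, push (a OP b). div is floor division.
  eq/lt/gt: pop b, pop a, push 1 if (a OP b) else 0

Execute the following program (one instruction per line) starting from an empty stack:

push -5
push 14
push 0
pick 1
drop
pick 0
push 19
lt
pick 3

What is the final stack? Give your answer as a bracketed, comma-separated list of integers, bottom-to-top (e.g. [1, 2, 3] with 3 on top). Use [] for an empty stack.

Answer: [-5, 14, 0, 1, -5]

Derivation:
After 'push -5': [-5]
After 'push 14': [-5, 14]
After 'push 0': [-5, 14, 0]
After 'pick 1': [-5, 14, 0, 14]
After 'drop': [-5, 14, 0]
After 'pick 0': [-5, 14, 0, 0]
After 'push 19': [-5, 14, 0, 0, 19]
After 'lt': [-5, 14, 0, 1]
After 'pick 3': [-5, 14, 0, 1, -5]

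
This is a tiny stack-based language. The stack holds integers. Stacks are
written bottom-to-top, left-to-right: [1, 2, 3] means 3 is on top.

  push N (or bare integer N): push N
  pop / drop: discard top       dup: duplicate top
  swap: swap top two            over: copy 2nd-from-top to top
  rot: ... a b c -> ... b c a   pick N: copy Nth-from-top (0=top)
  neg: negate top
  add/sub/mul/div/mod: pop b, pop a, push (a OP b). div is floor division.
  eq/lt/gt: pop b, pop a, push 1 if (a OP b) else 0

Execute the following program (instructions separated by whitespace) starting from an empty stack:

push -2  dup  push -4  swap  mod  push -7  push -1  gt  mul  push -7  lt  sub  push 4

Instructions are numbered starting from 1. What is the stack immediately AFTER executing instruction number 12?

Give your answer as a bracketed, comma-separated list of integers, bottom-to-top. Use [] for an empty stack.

Step 1 ('push -2'): [-2]
Step 2 ('dup'): [-2, -2]
Step 3 ('push -4'): [-2, -2, -4]
Step 4 ('swap'): [-2, -4, -2]
Step 5 ('mod'): [-2, 0]
Step 6 ('push -7'): [-2, 0, -7]
Step 7 ('push -1'): [-2, 0, -7, -1]
Step 8 ('gt'): [-2, 0, 0]
Step 9 ('mul'): [-2, 0]
Step 10 ('push -7'): [-2, 0, -7]
Step 11 ('lt'): [-2, 0]
Step 12 ('sub'): [-2]

Answer: [-2]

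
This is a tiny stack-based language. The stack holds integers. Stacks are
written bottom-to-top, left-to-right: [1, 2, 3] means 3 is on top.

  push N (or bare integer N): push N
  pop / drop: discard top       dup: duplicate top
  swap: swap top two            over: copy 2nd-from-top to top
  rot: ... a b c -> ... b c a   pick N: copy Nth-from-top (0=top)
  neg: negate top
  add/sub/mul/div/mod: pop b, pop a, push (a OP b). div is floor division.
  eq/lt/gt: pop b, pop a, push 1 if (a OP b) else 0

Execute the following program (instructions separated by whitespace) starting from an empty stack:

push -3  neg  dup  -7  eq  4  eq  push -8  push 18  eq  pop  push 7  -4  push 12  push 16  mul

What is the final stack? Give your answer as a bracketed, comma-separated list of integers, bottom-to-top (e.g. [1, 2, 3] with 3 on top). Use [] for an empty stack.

Answer: [3, 0, 7, -4, 192]

Derivation:
After 'push -3': [-3]
After 'neg': [3]
After 'dup': [3, 3]
After 'push -7': [3, 3, -7]
After 'eq': [3, 0]
After 'push 4': [3, 0, 4]
After 'eq': [3, 0]
After 'push -8': [3, 0, -8]
After 'push 18': [3, 0, -8, 18]
After 'eq': [3, 0, 0]
After 'pop': [3, 0]
After 'push 7': [3, 0, 7]
After 'push -4': [3, 0, 7, -4]
After 'push 12': [3, 0, 7, -4, 12]
After 'push 16': [3, 0, 7, -4, 12, 16]
After 'mul': [3, 0, 7, -4, 192]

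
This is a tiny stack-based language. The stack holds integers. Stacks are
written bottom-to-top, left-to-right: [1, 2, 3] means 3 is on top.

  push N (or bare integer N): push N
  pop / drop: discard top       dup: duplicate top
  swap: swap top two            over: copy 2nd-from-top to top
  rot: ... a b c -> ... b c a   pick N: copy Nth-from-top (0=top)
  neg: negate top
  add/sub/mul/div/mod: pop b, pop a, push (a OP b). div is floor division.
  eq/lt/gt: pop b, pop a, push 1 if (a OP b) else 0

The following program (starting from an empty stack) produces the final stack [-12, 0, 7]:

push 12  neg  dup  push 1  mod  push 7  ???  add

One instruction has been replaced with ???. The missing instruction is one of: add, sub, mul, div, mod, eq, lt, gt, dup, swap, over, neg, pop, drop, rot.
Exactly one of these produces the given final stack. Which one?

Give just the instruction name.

Stack before ???: [-12, 0, 7]
Stack after ???:  [-12, 0, 7, 0]
The instruction that transforms [-12, 0, 7] -> [-12, 0, 7, 0] is: over

Answer: over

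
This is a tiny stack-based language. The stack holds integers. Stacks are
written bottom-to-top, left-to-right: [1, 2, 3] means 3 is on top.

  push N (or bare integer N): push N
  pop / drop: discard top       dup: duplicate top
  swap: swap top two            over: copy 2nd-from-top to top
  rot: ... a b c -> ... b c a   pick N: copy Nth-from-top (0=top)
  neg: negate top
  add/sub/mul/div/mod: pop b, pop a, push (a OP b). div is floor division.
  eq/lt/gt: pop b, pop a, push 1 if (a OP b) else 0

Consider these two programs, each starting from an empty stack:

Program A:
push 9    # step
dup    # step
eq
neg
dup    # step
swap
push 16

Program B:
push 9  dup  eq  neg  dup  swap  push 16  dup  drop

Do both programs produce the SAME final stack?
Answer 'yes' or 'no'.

Program A trace:
  After 'push 9': [9]
  After 'dup': [9, 9]
  After 'eq': [1]
  After 'neg': [-1]
  After 'dup': [-1, -1]
  After 'swap': [-1, -1]
  After 'push 16': [-1, -1, 16]
Program A final stack: [-1, -1, 16]

Program B trace:
  After 'push 9': [9]
  After 'dup': [9, 9]
  After 'eq': [1]
  After 'neg': [-1]
  After 'dup': [-1, -1]
  After 'swap': [-1, -1]
  After 'push 16': [-1, -1, 16]
  After 'dup': [-1, -1, 16, 16]
  After 'drop': [-1, -1, 16]
Program B final stack: [-1, -1, 16]
Same: yes

Answer: yes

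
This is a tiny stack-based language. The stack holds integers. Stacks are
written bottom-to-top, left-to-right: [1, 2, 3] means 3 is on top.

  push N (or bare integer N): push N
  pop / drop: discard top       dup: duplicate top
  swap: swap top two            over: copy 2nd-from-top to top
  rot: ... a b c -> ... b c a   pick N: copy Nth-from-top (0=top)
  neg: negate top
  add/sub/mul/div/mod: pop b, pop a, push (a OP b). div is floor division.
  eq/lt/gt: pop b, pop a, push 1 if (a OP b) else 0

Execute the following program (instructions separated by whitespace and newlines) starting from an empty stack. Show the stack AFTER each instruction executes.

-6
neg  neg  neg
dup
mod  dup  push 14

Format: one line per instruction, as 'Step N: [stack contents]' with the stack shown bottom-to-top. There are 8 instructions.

Step 1: [-6]
Step 2: [6]
Step 3: [-6]
Step 4: [6]
Step 5: [6, 6]
Step 6: [0]
Step 7: [0, 0]
Step 8: [0, 0, 14]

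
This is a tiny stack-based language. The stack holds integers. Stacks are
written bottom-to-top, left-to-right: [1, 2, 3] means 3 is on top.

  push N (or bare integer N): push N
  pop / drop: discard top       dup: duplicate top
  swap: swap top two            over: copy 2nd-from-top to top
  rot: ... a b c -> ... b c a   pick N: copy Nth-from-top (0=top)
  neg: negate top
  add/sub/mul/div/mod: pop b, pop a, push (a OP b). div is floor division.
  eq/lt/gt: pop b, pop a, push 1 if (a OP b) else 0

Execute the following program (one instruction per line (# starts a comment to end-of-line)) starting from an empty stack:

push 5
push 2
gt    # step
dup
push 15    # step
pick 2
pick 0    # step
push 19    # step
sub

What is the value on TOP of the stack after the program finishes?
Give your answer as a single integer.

Answer: -18

Derivation:
After 'push 5': [5]
After 'push 2': [5, 2]
After 'gt': [1]
After 'dup': [1, 1]
After 'push 15': [1, 1, 15]
After 'pick 2': [1, 1, 15, 1]
After 'pick 0': [1, 1, 15, 1, 1]
After 'push 19': [1, 1, 15, 1, 1, 19]
After 'sub': [1, 1, 15, 1, -18]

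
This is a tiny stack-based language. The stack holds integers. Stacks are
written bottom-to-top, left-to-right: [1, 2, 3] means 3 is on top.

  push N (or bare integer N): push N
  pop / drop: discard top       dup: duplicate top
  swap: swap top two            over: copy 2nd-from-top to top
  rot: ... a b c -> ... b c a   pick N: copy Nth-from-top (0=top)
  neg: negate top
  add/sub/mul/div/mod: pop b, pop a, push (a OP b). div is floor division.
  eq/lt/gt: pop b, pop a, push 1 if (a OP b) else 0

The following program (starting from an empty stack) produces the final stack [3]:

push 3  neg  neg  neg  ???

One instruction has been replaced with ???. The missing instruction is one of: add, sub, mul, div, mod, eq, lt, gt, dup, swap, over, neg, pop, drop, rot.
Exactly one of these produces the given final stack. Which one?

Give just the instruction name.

Stack before ???: [-3]
Stack after ???:  [3]
The instruction that transforms [-3] -> [3] is: neg

Answer: neg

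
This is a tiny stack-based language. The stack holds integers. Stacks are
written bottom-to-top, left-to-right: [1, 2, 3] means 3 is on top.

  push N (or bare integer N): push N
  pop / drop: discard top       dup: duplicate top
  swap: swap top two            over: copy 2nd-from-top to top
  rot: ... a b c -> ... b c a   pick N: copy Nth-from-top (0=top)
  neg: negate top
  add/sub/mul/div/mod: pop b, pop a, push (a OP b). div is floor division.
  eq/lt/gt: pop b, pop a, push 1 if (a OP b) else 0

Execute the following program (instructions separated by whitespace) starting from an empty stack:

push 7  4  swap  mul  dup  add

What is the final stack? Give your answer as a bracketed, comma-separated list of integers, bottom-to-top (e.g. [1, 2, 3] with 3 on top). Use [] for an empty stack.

After 'push 7': [7]
After 'push 4': [7, 4]
After 'swap': [4, 7]
After 'mul': [28]
After 'dup': [28, 28]
After 'add': [56]

Answer: [56]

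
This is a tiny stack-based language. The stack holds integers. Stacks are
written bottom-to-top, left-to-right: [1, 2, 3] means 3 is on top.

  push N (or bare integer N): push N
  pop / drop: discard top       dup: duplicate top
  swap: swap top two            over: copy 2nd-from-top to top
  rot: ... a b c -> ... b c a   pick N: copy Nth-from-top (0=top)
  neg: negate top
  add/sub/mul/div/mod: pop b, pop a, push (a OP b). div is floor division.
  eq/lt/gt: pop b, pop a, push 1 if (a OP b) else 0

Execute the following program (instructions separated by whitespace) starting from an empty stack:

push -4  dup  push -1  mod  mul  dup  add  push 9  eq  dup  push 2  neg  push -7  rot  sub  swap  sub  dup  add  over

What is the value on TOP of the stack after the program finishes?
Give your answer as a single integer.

After 'push -4': [-4]
After 'dup': [-4, -4]
After 'push -1': [-4, -4, -1]
After 'mod': [-4, 0]
After 'mul': [0]
After 'dup': [0, 0]
After 'add': [0]
After 'push 9': [0, 9]
After 'eq': [0]
After 'dup': [0, 0]
After 'push 2': [0, 0, 2]
After 'neg': [0, 0, -2]
After 'push -7': [0, 0, -2, -7]
After 'rot': [0, -2, -7, 0]
After 'sub': [0, -2, -7]
After 'swap': [0, -7, -2]
After 'sub': [0, -5]
After 'dup': [0, -5, -5]
After 'add': [0, -10]
After 'over': [0, -10, 0]

Answer: 0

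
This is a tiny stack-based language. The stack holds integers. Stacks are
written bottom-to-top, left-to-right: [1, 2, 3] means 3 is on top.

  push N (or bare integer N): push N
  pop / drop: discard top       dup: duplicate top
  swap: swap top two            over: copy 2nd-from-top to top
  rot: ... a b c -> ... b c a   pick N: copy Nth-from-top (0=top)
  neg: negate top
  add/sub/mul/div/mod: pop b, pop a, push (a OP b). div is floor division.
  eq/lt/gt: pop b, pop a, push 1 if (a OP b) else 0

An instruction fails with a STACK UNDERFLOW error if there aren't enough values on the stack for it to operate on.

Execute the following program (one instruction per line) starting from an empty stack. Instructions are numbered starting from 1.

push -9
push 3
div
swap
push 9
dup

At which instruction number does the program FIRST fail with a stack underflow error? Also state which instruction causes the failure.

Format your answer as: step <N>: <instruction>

Answer: step 4: swap

Derivation:
Step 1 ('push -9'): stack = [-9], depth = 1
Step 2 ('push 3'): stack = [-9, 3], depth = 2
Step 3 ('div'): stack = [-3], depth = 1
Step 4 ('swap'): needs 2 value(s) but depth is 1 — STACK UNDERFLOW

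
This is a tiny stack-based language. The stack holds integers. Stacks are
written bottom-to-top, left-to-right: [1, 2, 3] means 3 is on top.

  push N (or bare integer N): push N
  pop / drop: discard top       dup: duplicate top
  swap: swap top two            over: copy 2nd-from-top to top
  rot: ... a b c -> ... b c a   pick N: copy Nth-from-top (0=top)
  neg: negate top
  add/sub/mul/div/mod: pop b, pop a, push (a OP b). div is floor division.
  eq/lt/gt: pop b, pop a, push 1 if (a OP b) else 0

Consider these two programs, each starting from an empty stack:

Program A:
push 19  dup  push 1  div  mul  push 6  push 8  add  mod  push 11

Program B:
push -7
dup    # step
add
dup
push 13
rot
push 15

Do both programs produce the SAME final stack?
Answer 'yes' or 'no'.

Answer: no

Derivation:
Program A trace:
  After 'push 19': [19]
  After 'dup': [19, 19]
  After 'push 1': [19, 19, 1]
  After 'div': [19, 19]
  After 'mul': [361]
  After 'push 6': [361, 6]
  After 'push 8': [361, 6, 8]
  After 'add': [361, 14]
  After 'mod': [11]
  After 'push 11': [11, 11]
Program A final stack: [11, 11]

Program B trace:
  After 'push -7': [-7]
  After 'dup': [-7, -7]
  After 'add': [-14]
  After 'dup': [-14, -14]
  After 'push 13': [-14, -14, 13]
  After 'rot': [-14, 13, -14]
  After 'push 15': [-14, 13, -14, 15]
Program B final stack: [-14, 13, -14, 15]
Same: no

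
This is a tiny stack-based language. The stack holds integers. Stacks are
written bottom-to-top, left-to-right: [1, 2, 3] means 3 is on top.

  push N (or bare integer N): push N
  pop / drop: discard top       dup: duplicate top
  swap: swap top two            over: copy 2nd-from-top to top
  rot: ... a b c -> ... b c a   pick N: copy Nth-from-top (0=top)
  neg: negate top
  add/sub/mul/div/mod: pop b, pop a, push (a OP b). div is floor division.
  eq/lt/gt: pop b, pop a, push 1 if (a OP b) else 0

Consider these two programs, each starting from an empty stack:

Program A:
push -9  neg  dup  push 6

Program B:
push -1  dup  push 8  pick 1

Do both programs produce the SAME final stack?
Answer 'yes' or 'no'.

Program A trace:
  After 'push -9': [-9]
  After 'neg': [9]
  After 'dup': [9, 9]
  After 'push 6': [9, 9, 6]
Program A final stack: [9, 9, 6]

Program B trace:
  After 'push -1': [-1]
  After 'dup': [-1, -1]
  After 'push 8': [-1, -1, 8]
  After 'pick 1': [-1, -1, 8, -1]
Program B final stack: [-1, -1, 8, -1]
Same: no

Answer: no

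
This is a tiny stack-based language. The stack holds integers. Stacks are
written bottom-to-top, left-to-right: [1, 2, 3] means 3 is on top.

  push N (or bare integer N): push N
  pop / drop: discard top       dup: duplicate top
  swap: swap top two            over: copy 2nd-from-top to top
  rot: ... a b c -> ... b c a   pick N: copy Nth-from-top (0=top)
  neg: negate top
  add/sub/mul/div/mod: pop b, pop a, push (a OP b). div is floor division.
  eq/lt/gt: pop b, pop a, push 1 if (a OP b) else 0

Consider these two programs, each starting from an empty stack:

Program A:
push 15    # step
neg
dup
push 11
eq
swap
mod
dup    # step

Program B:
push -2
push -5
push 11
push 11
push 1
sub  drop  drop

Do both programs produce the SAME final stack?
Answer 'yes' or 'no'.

Answer: no

Derivation:
Program A trace:
  After 'push 15': [15]
  After 'neg': [-15]
  After 'dup': [-15, -15]
  After 'push 11': [-15, -15, 11]
  After 'eq': [-15, 0]
  After 'swap': [0, -15]
  After 'mod': [0]
  After 'dup': [0, 0]
Program A final stack: [0, 0]

Program B trace:
  After 'push -2': [-2]
  After 'push -5': [-2, -5]
  After 'push 11': [-2, -5, 11]
  After 'push 11': [-2, -5, 11, 11]
  After 'push 1': [-2, -5, 11, 11, 1]
  After 'sub': [-2, -5, 11, 10]
  After 'drop': [-2, -5, 11]
  After 'drop': [-2, -5]
Program B final stack: [-2, -5]
Same: no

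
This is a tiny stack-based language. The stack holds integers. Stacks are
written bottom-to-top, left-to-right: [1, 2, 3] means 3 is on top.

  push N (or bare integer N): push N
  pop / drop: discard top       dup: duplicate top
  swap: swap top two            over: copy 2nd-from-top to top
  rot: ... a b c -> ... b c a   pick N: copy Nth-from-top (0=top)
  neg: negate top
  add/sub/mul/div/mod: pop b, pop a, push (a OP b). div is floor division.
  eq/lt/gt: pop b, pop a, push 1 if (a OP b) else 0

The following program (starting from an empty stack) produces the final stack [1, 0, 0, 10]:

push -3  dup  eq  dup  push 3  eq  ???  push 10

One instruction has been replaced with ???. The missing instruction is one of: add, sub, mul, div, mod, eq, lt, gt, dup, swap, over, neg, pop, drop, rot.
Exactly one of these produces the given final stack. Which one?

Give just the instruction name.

Stack before ???: [1, 0]
Stack after ???:  [1, 0, 0]
The instruction that transforms [1, 0] -> [1, 0, 0] is: dup

Answer: dup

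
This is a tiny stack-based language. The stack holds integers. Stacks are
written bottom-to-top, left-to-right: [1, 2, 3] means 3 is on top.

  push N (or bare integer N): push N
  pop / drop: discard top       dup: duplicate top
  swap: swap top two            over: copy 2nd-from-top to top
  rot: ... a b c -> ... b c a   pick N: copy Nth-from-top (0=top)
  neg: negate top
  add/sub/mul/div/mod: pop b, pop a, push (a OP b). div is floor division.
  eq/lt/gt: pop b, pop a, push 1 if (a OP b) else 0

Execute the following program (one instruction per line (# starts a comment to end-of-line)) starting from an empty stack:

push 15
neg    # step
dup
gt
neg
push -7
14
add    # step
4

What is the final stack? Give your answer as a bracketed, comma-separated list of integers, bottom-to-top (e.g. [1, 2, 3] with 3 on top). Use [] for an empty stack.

After 'push 15': [15]
After 'neg': [-15]
After 'dup': [-15, -15]
After 'gt': [0]
After 'neg': [0]
After 'push -7': [0, -7]
After 'push 14': [0, -7, 14]
After 'add': [0, 7]
After 'push 4': [0, 7, 4]

Answer: [0, 7, 4]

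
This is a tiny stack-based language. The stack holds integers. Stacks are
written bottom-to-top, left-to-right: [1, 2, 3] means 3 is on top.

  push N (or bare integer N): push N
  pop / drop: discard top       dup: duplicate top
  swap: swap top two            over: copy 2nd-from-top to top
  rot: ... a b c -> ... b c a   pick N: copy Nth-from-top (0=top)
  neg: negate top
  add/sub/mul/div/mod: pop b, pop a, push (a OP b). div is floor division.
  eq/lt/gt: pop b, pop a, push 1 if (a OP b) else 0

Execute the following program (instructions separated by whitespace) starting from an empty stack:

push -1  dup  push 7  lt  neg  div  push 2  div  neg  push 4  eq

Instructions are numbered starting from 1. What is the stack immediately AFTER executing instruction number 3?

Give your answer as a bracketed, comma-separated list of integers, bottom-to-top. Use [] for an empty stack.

Step 1 ('push -1'): [-1]
Step 2 ('dup'): [-1, -1]
Step 3 ('push 7'): [-1, -1, 7]

Answer: [-1, -1, 7]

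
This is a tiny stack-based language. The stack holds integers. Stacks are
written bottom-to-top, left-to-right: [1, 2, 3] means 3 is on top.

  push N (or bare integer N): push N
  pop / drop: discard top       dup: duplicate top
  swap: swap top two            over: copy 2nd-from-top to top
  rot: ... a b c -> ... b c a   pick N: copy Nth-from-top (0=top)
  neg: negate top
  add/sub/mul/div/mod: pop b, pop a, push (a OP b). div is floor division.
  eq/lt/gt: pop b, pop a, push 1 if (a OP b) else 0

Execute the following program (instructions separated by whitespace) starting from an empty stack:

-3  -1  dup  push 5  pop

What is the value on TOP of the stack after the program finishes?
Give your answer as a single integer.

After 'push -3': [-3]
After 'push -1': [-3, -1]
After 'dup': [-3, -1, -1]
After 'push 5': [-3, -1, -1, 5]
After 'pop': [-3, -1, -1]

Answer: -1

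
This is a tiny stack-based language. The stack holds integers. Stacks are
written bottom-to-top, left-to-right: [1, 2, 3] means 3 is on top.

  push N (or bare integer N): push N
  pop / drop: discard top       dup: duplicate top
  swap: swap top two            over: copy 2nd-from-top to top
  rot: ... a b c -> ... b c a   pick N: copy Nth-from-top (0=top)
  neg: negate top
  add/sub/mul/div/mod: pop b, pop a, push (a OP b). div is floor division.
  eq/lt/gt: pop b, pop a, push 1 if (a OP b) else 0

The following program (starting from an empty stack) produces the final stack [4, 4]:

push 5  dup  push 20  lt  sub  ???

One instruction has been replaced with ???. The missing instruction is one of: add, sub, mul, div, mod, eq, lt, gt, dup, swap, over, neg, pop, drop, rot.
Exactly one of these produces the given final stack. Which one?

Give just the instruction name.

Stack before ???: [4]
Stack after ???:  [4, 4]
The instruction that transforms [4] -> [4, 4] is: dup

Answer: dup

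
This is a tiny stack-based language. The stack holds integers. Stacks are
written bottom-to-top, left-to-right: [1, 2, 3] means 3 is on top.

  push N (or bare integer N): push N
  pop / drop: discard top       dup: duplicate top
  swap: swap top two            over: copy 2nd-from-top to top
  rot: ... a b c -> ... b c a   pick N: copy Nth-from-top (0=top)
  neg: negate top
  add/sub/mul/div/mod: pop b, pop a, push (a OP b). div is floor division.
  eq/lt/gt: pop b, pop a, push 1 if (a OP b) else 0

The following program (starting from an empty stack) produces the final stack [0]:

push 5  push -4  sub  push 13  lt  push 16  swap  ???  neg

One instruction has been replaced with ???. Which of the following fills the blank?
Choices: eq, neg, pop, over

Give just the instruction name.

Answer: eq

Derivation:
Stack before ???: [16, 1]
Stack after ???:  [0]
Checking each choice:
  eq: MATCH
  neg: produces [16, 1]
  pop: produces [-16]
  over: produces [16, 1, -16]


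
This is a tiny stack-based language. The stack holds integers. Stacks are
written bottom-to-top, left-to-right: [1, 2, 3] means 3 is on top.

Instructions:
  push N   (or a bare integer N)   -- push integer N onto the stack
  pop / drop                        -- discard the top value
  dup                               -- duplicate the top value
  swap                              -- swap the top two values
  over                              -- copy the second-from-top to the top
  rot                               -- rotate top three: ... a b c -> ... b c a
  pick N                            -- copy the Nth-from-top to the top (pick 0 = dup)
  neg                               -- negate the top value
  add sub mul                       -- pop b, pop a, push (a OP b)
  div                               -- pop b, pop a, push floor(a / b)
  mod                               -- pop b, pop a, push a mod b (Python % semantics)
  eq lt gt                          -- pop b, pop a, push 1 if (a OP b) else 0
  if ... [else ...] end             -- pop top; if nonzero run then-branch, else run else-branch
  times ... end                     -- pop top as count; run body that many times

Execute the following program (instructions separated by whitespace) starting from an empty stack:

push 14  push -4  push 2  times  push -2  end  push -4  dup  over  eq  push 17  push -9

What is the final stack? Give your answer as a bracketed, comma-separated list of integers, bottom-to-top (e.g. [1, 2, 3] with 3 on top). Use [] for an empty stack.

Answer: [14, -4, -2, -2, -4, 1, 17, -9]

Derivation:
After 'push 14': [14]
After 'push -4': [14, -4]
After 'push 2': [14, -4, 2]
After 'times': [14, -4]
After 'push -2': [14, -4, -2]
After 'push -2': [14, -4, -2, -2]
After 'push -4': [14, -4, -2, -2, -4]
After 'dup': [14, -4, -2, -2, -4, -4]
After 'over': [14, -4, -2, -2, -4, -4, -4]
After 'eq': [14, -4, -2, -2, -4, 1]
After 'push 17': [14, -4, -2, -2, -4, 1, 17]
After 'push -9': [14, -4, -2, -2, -4, 1, 17, -9]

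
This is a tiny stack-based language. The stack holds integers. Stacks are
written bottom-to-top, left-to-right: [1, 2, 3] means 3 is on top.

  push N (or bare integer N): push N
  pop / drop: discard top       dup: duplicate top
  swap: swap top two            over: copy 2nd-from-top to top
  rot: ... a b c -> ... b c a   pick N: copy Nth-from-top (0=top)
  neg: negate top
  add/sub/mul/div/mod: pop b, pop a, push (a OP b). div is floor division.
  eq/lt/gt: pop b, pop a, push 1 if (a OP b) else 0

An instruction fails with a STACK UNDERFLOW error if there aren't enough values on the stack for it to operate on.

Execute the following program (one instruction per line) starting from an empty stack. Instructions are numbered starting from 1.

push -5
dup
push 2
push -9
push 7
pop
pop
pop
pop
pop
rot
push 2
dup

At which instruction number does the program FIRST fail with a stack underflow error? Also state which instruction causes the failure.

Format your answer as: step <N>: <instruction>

Answer: step 11: rot

Derivation:
Step 1 ('push -5'): stack = [-5], depth = 1
Step 2 ('dup'): stack = [-5, -5], depth = 2
Step 3 ('push 2'): stack = [-5, -5, 2], depth = 3
Step 4 ('push -9'): stack = [-5, -5, 2, -9], depth = 4
Step 5 ('push 7'): stack = [-5, -5, 2, -9, 7], depth = 5
Step 6 ('pop'): stack = [-5, -5, 2, -9], depth = 4
Step 7 ('pop'): stack = [-5, -5, 2], depth = 3
Step 8 ('pop'): stack = [-5, -5], depth = 2
Step 9 ('pop'): stack = [-5], depth = 1
Step 10 ('pop'): stack = [], depth = 0
Step 11 ('rot'): needs 3 value(s) but depth is 0 — STACK UNDERFLOW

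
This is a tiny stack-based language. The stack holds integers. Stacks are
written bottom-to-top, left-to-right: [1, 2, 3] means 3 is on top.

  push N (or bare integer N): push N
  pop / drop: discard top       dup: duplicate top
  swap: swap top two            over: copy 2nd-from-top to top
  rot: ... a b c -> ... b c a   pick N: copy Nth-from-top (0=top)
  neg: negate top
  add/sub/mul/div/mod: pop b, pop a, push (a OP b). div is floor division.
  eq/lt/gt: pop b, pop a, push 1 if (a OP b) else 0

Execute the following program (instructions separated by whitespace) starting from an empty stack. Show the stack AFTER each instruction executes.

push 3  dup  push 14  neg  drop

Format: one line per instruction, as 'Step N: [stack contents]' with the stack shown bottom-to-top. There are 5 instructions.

Step 1: [3]
Step 2: [3, 3]
Step 3: [3, 3, 14]
Step 4: [3, 3, -14]
Step 5: [3, 3]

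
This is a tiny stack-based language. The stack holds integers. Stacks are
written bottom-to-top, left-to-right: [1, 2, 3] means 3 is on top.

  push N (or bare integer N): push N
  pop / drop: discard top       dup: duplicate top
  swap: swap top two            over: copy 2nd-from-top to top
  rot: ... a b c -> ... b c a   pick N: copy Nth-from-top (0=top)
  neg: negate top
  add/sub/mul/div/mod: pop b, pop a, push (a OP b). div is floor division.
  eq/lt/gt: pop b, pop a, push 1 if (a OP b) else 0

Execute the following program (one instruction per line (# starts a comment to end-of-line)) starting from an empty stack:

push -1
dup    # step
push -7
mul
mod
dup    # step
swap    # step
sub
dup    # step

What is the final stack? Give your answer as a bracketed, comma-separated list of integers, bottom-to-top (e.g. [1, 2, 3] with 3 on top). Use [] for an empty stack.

After 'push -1': [-1]
After 'dup': [-1, -1]
After 'push -7': [-1, -1, -7]
After 'mul': [-1, 7]
After 'mod': [6]
After 'dup': [6, 6]
After 'swap': [6, 6]
After 'sub': [0]
After 'dup': [0, 0]

Answer: [0, 0]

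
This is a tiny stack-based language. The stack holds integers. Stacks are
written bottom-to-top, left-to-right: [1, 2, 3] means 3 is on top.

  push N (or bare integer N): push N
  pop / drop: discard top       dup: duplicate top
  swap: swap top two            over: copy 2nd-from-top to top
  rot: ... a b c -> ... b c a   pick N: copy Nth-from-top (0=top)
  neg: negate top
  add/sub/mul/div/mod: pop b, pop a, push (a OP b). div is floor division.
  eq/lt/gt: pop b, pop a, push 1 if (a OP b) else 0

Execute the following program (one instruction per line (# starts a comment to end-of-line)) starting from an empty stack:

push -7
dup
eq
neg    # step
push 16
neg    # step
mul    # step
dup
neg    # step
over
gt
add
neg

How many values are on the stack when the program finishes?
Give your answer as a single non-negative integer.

After 'push -7': stack = [-7] (depth 1)
After 'dup': stack = [-7, -7] (depth 2)
After 'eq': stack = [1] (depth 1)
After 'neg': stack = [-1] (depth 1)
After 'push 16': stack = [-1, 16] (depth 2)
After 'neg': stack = [-1, -16] (depth 2)
After 'mul': stack = [16] (depth 1)
After 'dup': stack = [16, 16] (depth 2)
After 'neg': stack = [16, -16] (depth 2)
After 'over': stack = [16, -16, 16] (depth 3)
After 'gt': stack = [16, 0] (depth 2)
After 'add': stack = [16] (depth 1)
After 'neg': stack = [-16] (depth 1)

Answer: 1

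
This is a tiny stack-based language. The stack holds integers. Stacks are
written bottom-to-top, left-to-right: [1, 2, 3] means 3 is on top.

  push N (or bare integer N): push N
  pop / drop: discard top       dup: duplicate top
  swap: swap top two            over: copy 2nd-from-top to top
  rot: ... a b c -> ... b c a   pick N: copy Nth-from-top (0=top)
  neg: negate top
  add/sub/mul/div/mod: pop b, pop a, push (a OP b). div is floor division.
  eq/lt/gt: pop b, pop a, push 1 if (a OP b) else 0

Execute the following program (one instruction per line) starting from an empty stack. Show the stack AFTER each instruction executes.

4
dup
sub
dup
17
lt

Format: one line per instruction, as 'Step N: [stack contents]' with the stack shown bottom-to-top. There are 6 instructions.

Step 1: [4]
Step 2: [4, 4]
Step 3: [0]
Step 4: [0, 0]
Step 5: [0, 0, 17]
Step 6: [0, 1]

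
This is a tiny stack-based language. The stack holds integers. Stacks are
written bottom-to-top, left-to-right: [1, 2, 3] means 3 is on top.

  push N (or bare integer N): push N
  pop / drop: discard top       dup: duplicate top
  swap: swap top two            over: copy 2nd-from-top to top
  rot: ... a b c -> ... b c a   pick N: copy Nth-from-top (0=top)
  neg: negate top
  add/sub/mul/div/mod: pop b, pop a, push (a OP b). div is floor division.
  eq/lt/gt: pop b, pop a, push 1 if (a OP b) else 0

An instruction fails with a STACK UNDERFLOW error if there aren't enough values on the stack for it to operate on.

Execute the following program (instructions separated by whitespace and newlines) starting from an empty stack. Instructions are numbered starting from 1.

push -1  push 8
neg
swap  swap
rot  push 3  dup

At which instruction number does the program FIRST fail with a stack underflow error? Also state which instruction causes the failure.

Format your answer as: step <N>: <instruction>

Step 1 ('push -1'): stack = [-1], depth = 1
Step 2 ('push 8'): stack = [-1, 8], depth = 2
Step 3 ('neg'): stack = [-1, -8], depth = 2
Step 4 ('swap'): stack = [-8, -1], depth = 2
Step 5 ('swap'): stack = [-1, -8], depth = 2
Step 6 ('rot'): needs 3 value(s) but depth is 2 — STACK UNDERFLOW

Answer: step 6: rot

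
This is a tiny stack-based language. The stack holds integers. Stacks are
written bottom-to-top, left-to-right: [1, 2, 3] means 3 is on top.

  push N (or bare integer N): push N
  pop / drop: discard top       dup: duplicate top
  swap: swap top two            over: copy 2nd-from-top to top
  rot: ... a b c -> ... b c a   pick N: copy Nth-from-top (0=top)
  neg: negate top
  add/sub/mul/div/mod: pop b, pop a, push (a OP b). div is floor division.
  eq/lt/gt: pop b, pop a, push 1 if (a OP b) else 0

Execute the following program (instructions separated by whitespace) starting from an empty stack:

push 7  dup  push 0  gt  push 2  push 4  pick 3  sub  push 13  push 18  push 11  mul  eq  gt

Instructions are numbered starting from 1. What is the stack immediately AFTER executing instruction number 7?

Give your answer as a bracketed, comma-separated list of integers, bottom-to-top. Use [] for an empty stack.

Answer: [7, 1, 2, 4, 7]

Derivation:
Step 1 ('push 7'): [7]
Step 2 ('dup'): [7, 7]
Step 3 ('push 0'): [7, 7, 0]
Step 4 ('gt'): [7, 1]
Step 5 ('push 2'): [7, 1, 2]
Step 6 ('push 4'): [7, 1, 2, 4]
Step 7 ('pick 3'): [7, 1, 2, 4, 7]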